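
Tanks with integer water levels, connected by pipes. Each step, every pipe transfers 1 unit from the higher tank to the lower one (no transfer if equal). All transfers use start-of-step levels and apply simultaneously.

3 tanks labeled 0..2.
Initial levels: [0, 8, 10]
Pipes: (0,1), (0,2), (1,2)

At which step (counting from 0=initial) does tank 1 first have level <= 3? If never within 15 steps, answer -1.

Step 1: flows [1->0,2->0,2->1] -> levels [2 8 8]
Step 2: flows [1->0,2->0,1=2] -> levels [4 7 7]
Step 3: flows [1->0,2->0,1=2] -> levels [6 6 6]
Step 4: flows [0=1,0=2,1=2] -> levels [6 6 6]
  -> stable; tank 1 stays at 6 > 3
Tank 1 never reaches <=3 within 15 steps

Answer: -1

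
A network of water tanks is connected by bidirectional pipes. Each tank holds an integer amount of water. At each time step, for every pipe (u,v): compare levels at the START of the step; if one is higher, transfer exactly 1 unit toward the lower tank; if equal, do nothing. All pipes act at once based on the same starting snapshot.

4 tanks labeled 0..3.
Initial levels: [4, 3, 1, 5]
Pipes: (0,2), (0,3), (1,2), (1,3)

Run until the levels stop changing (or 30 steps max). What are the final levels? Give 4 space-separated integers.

Step 1: flows [0->2,3->0,1->2,3->1] -> levels [4 3 3 3]
Step 2: flows [0->2,0->3,1=2,1=3] -> levels [2 3 4 4]
Step 3: flows [2->0,3->0,2->1,3->1] -> levels [4 5 2 2]
Step 4: flows [0->2,0->3,1->2,1->3] -> levels [2 3 4 4]
  -> period-2 cycle: step 4 state = step 2 state; never stabilizes
  -> state at step 30: (30-2) mod 2 = 0, same as step 2 -> [2 3 4 4]

Answer: 2 3 4 4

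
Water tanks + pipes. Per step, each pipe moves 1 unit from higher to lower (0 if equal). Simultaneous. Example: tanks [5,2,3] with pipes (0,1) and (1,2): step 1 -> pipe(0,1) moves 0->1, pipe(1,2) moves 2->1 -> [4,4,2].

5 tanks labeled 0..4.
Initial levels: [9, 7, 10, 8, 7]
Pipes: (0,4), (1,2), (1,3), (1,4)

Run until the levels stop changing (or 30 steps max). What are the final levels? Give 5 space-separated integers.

Answer: 8 7 9 8 9

Derivation:
Step 1: flows [0->4,2->1,3->1,1=4] -> levels [8 9 9 7 8]
Step 2: flows [0=4,1=2,1->3,1->4] -> levels [8 7 9 8 9]
Step 3: flows [4->0,2->1,3->1,4->1] -> levels [9 10 8 7 7]
Step 4: flows [0->4,1->2,1->3,1->4] -> levels [8 7 9 8 9]
  -> period-2 cycle: step 4 state = step 2 state; never stabilizes
  -> state at step 30: (30-2) mod 2 = 0, same as step 2 -> [8 7 9 8 9]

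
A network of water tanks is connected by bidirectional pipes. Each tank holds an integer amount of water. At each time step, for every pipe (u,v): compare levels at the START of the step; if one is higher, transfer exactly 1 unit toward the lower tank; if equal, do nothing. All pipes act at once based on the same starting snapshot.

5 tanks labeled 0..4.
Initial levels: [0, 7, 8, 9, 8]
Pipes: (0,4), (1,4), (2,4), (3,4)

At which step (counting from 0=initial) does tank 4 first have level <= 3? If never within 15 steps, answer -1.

Answer: -1

Derivation:
Step 1: flows [4->0,4->1,2=4,3->4] -> levels [1 8 8 8 7]
Step 2: flows [4->0,1->4,2->4,3->4] -> levels [2 7 7 7 9]
Step 3: flows [4->0,4->1,4->2,4->3] -> levels [3 8 8 8 5]
Step 4: flows [4->0,1->4,2->4,3->4] -> levels [4 7 7 7 7]
Step 5: flows [4->0,1=4,2=4,3=4] -> levels [5 7 7 7 6]
Step 6: flows [4->0,1->4,2->4,3->4] -> levels [6 6 6 6 8]
Step 7: flows [4->0,4->1,4->2,4->3] -> levels [7 7 7 7 4]
Step 8: flows [0->4,1->4,2->4,3->4] -> levels [6 6 6 6 8]
  -> period-2 cycle (repeats step 6); tank 4 never drops to <=3
Tank 4 never reaches <=3 within 15 steps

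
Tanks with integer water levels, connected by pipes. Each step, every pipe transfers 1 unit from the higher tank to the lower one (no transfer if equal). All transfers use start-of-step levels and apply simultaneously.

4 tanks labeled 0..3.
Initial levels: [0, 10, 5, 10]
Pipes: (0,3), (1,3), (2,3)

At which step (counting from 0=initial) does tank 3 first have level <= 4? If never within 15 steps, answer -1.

Answer: 7

Derivation:
Step 1: flows [3->0,1=3,3->2] -> levels [1 10 6 8]
Step 2: flows [3->0,1->3,3->2] -> levels [2 9 7 7]
Step 3: flows [3->0,1->3,2=3] -> levels [3 8 7 7]
Step 4: flows [3->0,1->3,2=3] -> levels [4 7 7 7]
Step 5: flows [3->0,1=3,2=3] -> levels [5 7 7 6]
Step 6: flows [3->0,1->3,2->3] -> levels [6 6 6 7]
Step 7: flows [3->0,3->1,3->2] -> levels [7 7 7 4]
Tank 3 first reaches <=4 at step 7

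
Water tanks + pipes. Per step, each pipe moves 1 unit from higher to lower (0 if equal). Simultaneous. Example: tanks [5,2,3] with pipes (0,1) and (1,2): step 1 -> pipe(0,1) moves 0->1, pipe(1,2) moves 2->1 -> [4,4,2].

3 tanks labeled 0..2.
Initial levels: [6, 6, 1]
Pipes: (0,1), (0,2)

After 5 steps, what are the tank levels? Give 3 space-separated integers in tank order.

Step 1: flows [0=1,0->2] -> levels [5 6 2]
Step 2: flows [1->0,0->2] -> levels [5 5 3]
Step 3: flows [0=1,0->2] -> levels [4 5 4]
Step 4: flows [1->0,0=2] -> levels [5 4 4]
Step 5: flows [0->1,0->2] -> levels [3 5 5]

Answer: 3 5 5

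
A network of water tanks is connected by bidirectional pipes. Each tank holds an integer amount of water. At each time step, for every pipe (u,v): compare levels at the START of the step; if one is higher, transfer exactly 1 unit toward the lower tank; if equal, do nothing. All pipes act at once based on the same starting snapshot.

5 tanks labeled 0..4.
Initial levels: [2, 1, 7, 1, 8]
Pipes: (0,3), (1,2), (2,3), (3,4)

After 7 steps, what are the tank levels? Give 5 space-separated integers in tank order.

Step 1: flows [0->3,2->1,2->3,4->3] -> levels [1 2 5 4 7]
Step 2: flows [3->0,2->1,2->3,4->3] -> levels [2 3 3 5 6]
Step 3: flows [3->0,1=2,3->2,4->3] -> levels [3 3 4 4 5]
Step 4: flows [3->0,2->1,2=3,4->3] -> levels [4 4 3 4 4]
Step 5: flows [0=3,1->2,3->2,3=4] -> levels [4 3 5 3 4]
Step 6: flows [0->3,2->1,2->3,4->3] -> levels [3 4 3 6 3]
Step 7: flows [3->0,1->2,3->2,3->4] -> levels [4 3 5 3 4]

Answer: 4 3 5 3 4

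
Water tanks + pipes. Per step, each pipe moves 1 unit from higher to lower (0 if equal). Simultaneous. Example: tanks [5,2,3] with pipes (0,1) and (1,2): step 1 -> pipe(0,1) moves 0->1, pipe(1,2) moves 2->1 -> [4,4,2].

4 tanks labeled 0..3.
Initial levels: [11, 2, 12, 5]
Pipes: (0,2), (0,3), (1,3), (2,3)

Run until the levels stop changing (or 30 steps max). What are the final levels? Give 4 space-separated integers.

Answer: 7 7 7 9

Derivation:
Step 1: flows [2->0,0->3,3->1,2->3] -> levels [11 3 10 6]
Step 2: flows [0->2,0->3,3->1,2->3] -> levels [9 4 10 7]
Step 3: flows [2->0,0->3,3->1,2->3] -> levels [9 5 8 8]
Step 4: flows [0->2,0->3,3->1,2=3] -> levels [7 6 9 8]
Step 5: flows [2->0,3->0,3->1,2->3] -> levels [9 7 7 7]
Step 6: flows [0->2,0->3,1=3,2=3] -> levels [7 7 8 8]
Step 7: flows [2->0,3->0,3->1,2=3] -> levels [9 8 7 6]
Step 8: flows [0->2,0->3,1->3,2->3] -> levels [7 7 7 9]
Step 9: flows [0=2,3->0,3->1,3->2] -> levels [8 8 8 6]
Step 10: flows [0=2,0->3,1->3,2->3] -> levels [7 7 7 9]
  -> period-2 cycle: step 10 state = step 8 state; never stabilizes
  -> state at step 30: (30-8) mod 2 = 0, same as step 8 -> [7 7 7 9]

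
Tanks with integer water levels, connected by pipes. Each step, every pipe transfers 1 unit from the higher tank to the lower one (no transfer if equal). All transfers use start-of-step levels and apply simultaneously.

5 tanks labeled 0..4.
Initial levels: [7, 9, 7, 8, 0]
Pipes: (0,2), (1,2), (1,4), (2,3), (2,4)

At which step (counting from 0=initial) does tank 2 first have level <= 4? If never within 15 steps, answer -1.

Step 1: flows [0=2,1->2,1->4,3->2,2->4] -> levels [7 7 8 7 2]
Step 2: flows [2->0,2->1,1->4,2->3,2->4] -> levels [8 7 4 8 4]
Tank 2 first reaches <=4 at step 2

Answer: 2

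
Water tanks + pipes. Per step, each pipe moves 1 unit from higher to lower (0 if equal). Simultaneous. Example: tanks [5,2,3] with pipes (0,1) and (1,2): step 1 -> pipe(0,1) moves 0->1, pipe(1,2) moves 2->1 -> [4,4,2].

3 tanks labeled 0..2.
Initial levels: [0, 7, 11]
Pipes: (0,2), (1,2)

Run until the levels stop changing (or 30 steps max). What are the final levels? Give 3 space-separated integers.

Answer: 6 6 6

Derivation:
Step 1: flows [2->0,2->1] -> levels [1 8 9]
Step 2: flows [2->0,2->1] -> levels [2 9 7]
Step 3: flows [2->0,1->2] -> levels [3 8 7]
Step 4: flows [2->0,1->2] -> levels [4 7 7]
Step 5: flows [2->0,1=2] -> levels [5 7 6]
Step 6: flows [2->0,1->2] -> levels [6 6 6]
Step 7: flows [0=2,1=2] -> levels [6 6 6]
  -> stable (no change)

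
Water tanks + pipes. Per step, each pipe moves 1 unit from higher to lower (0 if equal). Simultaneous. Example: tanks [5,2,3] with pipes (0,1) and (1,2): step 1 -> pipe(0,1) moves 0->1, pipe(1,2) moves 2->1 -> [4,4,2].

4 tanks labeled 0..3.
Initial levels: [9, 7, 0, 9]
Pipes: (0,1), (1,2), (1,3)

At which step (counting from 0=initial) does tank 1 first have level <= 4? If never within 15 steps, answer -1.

Answer: 7

Derivation:
Step 1: flows [0->1,1->2,3->1] -> levels [8 8 1 8]
Step 2: flows [0=1,1->2,1=3] -> levels [8 7 2 8]
Step 3: flows [0->1,1->2,3->1] -> levels [7 8 3 7]
Step 4: flows [1->0,1->2,1->3] -> levels [8 5 4 8]
Step 5: flows [0->1,1->2,3->1] -> levels [7 6 5 7]
Step 6: flows [0->1,1->2,3->1] -> levels [6 7 6 6]
Step 7: flows [1->0,1->2,1->3] -> levels [7 4 7 7]
Tank 1 first reaches <=4 at step 7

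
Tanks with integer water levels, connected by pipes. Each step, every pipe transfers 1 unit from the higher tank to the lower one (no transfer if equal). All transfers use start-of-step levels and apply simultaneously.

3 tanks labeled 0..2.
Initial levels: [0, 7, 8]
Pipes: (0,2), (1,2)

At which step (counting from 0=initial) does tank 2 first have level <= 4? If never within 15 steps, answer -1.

Answer: -1

Derivation:
Step 1: flows [2->0,2->1] -> levels [1 8 6]
Step 2: flows [2->0,1->2] -> levels [2 7 6]
Step 3: flows [2->0,1->2] -> levels [3 6 6]
Step 4: flows [2->0,1=2] -> levels [4 6 5]
Step 5: flows [2->0,1->2] -> levels [5 5 5]
Step 6: flows [0=2,1=2] -> levels [5 5 5]
  -> stable; tank 2 stays at 5 > 4
Tank 2 never reaches <=4 within 15 steps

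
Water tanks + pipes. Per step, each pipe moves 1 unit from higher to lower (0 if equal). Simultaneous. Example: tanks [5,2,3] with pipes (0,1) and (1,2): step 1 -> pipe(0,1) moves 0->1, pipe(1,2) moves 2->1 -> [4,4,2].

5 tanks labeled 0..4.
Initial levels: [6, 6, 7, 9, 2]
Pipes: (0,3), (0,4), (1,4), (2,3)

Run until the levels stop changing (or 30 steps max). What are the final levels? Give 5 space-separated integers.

Step 1: flows [3->0,0->4,1->4,3->2] -> levels [6 5 8 7 4]
Step 2: flows [3->0,0->4,1->4,2->3] -> levels [6 4 7 7 6]
Step 3: flows [3->0,0=4,4->1,2=3] -> levels [7 5 7 6 5]
Step 4: flows [0->3,0->4,1=4,2->3] -> levels [5 5 6 8 6]
Step 5: flows [3->0,4->0,4->1,3->2] -> levels [7 6 7 6 4]
Step 6: flows [0->3,0->4,1->4,2->3] -> levels [5 5 6 8 6]
  -> period-2 cycle: step 6 state = step 4 state; never stabilizes
  -> state at step 30: (30-4) mod 2 = 0, same as step 4 -> [5 5 6 8 6]

Answer: 5 5 6 8 6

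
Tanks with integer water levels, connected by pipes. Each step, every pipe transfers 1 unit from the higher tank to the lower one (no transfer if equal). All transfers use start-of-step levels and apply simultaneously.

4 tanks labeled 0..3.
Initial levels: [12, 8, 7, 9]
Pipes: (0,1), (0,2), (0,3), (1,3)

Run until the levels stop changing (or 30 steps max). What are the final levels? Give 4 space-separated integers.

Step 1: flows [0->1,0->2,0->3,3->1] -> levels [9 10 8 9]
Step 2: flows [1->0,0->2,0=3,1->3] -> levels [9 8 9 10]
Step 3: flows [0->1,0=2,3->0,3->1] -> levels [9 10 9 8]
Step 4: flows [1->0,0=2,0->3,1->3] -> levels [9 8 9 10]
  -> period-2 cycle: step 4 state = step 2 state; never stabilizes
  -> state at step 30: (30-2) mod 2 = 0, same as step 2 -> [9 8 9 10]

Answer: 9 8 9 10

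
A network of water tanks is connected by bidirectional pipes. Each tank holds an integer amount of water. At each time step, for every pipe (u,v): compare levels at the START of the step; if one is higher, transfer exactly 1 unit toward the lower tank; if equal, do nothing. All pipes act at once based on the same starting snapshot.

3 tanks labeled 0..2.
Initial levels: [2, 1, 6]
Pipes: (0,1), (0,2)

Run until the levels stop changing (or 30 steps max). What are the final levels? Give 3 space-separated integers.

Step 1: flows [0->1,2->0] -> levels [2 2 5]
Step 2: flows [0=1,2->0] -> levels [3 2 4]
Step 3: flows [0->1,2->0] -> levels [3 3 3]
Step 4: flows [0=1,0=2] -> levels [3 3 3]
  -> stable (no change)

Answer: 3 3 3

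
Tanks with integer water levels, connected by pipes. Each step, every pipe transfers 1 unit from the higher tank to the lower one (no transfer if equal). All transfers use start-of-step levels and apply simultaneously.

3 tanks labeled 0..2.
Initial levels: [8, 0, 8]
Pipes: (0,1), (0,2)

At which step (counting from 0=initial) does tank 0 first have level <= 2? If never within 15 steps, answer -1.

Answer: -1

Derivation:
Step 1: flows [0->1,0=2] -> levels [7 1 8]
Step 2: flows [0->1,2->0] -> levels [7 2 7]
Step 3: flows [0->1,0=2] -> levels [6 3 7]
Step 4: flows [0->1,2->0] -> levels [6 4 6]
Step 5: flows [0->1,0=2] -> levels [5 5 6]
Step 6: flows [0=1,2->0] -> levels [6 5 5]
Step 7: flows [0->1,0->2] -> levels [4 6 6]
Step 8: flows [1->0,2->0] -> levels [6 5 5]
  -> period-2 cycle (repeats step 6); tank 0 never drops to <=2
Tank 0 never reaches <=2 within 15 steps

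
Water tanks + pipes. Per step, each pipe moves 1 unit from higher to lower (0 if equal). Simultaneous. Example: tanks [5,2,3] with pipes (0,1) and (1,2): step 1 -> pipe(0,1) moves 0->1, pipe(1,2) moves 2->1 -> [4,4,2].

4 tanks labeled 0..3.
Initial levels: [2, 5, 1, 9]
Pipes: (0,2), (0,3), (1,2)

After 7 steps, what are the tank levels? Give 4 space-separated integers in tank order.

Step 1: flows [0->2,3->0,1->2] -> levels [2 4 3 8]
Step 2: flows [2->0,3->0,1->2] -> levels [4 3 3 7]
Step 3: flows [0->2,3->0,1=2] -> levels [4 3 4 6]
Step 4: flows [0=2,3->0,2->1] -> levels [5 4 3 5]
Step 5: flows [0->2,0=3,1->2] -> levels [4 3 5 5]
Step 6: flows [2->0,3->0,2->1] -> levels [6 4 3 4]
Step 7: flows [0->2,0->3,1->2] -> levels [4 3 5 5]

Answer: 4 3 5 5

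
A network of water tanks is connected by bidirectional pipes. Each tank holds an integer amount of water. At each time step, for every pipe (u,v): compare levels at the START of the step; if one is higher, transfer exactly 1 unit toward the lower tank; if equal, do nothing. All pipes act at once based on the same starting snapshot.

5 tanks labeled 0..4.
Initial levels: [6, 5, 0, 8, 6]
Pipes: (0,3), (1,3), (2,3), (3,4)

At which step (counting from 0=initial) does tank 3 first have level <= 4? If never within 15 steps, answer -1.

Step 1: flows [3->0,3->1,3->2,3->4] -> levels [7 6 1 4 7]
Tank 3 first reaches <=4 at step 1

Answer: 1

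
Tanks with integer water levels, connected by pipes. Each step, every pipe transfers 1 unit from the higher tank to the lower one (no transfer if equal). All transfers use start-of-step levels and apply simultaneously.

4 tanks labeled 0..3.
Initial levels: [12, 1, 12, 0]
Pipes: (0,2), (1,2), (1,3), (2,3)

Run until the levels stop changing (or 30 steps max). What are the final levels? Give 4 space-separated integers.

Step 1: flows [0=2,2->1,1->3,2->3] -> levels [12 1 10 2]
Step 2: flows [0->2,2->1,3->1,2->3] -> levels [11 3 9 2]
Step 3: flows [0->2,2->1,1->3,2->3] -> levels [10 3 8 4]
Step 4: flows [0->2,2->1,3->1,2->3] -> levels [9 5 7 4]
Step 5: flows [0->2,2->1,1->3,2->3] -> levels [8 5 6 6]
Step 6: flows [0->2,2->1,3->1,2=3] -> levels [7 7 6 5]
Step 7: flows [0->2,1->2,1->3,2->3] -> levels [6 5 7 7]
Step 8: flows [2->0,2->1,3->1,2=3] -> levels [7 7 5 6]
Step 9: flows [0->2,1->2,1->3,3->2] -> levels [6 5 8 6]
Step 10: flows [2->0,2->1,3->1,2->3] -> levels [7 7 5 6]
  -> period-2 cycle: step 10 state = step 8 state; never stabilizes
  -> state at step 30: (30-8) mod 2 = 0, same as step 8 -> [7 7 5 6]

Answer: 7 7 5 6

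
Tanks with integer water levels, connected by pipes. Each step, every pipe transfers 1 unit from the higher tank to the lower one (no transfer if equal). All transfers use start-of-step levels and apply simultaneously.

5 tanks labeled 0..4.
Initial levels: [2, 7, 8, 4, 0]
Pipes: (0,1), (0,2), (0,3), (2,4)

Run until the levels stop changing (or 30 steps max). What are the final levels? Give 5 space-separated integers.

Step 1: flows [1->0,2->0,3->0,2->4] -> levels [5 6 6 3 1]
Step 2: flows [1->0,2->0,0->3,2->4] -> levels [6 5 4 4 2]
Step 3: flows [0->1,0->2,0->3,2->4] -> levels [3 6 4 5 3]
Step 4: flows [1->0,2->0,3->0,2->4] -> levels [6 5 2 4 4]
Step 5: flows [0->1,0->2,0->3,4->2] -> levels [3 6 4 5 3]
  -> period-2 cycle: step 5 state = step 3 state; never stabilizes
  -> state at step 30: (30-3) mod 2 = 1, same as step 4 -> [6 5 2 4 4]

Answer: 6 5 2 4 4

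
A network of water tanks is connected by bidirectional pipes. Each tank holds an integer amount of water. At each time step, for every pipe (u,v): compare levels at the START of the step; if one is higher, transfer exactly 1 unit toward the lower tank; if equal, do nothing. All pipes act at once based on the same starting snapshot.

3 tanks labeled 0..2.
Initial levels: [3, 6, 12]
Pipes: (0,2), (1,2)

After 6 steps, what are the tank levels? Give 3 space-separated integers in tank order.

Answer: 7 7 7

Derivation:
Step 1: flows [2->0,2->1] -> levels [4 7 10]
Step 2: flows [2->0,2->1] -> levels [5 8 8]
Step 3: flows [2->0,1=2] -> levels [6 8 7]
Step 4: flows [2->0,1->2] -> levels [7 7 7]
Step 5: flows [0=2,1=2] -> levels [7 7 7]
  -> stable; steps 6..6 unchanged -> [7 7 7]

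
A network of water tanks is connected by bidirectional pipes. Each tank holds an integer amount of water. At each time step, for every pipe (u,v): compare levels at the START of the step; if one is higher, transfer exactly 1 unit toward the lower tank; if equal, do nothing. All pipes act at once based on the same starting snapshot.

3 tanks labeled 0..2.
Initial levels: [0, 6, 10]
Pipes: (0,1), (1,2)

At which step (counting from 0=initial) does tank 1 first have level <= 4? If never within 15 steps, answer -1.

Answer: 7

Derivation:
Step 1: flows [1->0,2->1] -> levels [1 6 9]
Step 2: flows [1->0,2->1] -> levels [2 6 8]
Step 3: flows [1->0,2->1] -> levels [3 6 7]
Step 4: flows [1->0,2->1] -> levels [4 6 6]
Step 5: flows [1->0,1=2] -> levels [5 5 6]
Step 6: flows [0=1,2->1] -> levels [5 6 5]
Step 7: flows [1->0,1->2] -> levels [6 4 6]
Tank 1 first reaches <=4 at step 7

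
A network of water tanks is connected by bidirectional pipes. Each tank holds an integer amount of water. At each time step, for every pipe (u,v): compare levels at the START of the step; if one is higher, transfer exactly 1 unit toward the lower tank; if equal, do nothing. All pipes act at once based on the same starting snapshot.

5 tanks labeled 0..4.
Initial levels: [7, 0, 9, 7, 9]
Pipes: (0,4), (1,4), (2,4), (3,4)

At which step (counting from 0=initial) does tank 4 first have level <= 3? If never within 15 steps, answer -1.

Step 1: flows [4->0,4->1,2=4,4->3] -> levels [8 1 9 8 6]
Step 2: flows [0->4,4->1,2->4,3->4] -> levels [7 2 8 7 8]
Step 3: flows [4->0,4->1,2=4,4->3] -> levels [8 3 8 8 5]
Step 4: flows [0->4,4->1,2->4,3->4] -> levels [7 4 7 7 7]
Step 5: flows [0=4,4->1,2=4,3=4] -> levels [7 5 7 7 6]
Step 6: flows [0->4,4->1,2->4,3->4] -> levels [6 6 6 6 8]
Step 7: flows [4->0,4->1,4->2,4->3] -> levels [7 7 7 7 4]
Step 8: flows [0->4,1->4,2->4,3->4] -> levels [6 6 6 6 8]
  -> period-2 cycle (repeats step 6); tank 4 never drops to <=3
Tank 4 never reaches <=3 within 15 steps

Answer: -1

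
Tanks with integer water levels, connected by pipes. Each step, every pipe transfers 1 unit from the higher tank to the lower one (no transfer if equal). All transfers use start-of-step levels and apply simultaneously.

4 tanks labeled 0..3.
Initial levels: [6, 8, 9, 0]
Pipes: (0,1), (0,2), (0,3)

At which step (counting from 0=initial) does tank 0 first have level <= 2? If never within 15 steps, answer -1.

Step 1: flows [1->0,2->0,0->3] -> levels [7 7 8 1]
Step 2: flows [0=1,2->0,0->3] -> levels [7 7 7 2]
Step 3: flows [0=1,0=2,0->3] -> levels [6 7 7 3]
Step 4: flows [1->0,2->0,0->3] -> levels [7 6 6 4]
Step 5: flows [0->1,0->2,0->3] -> levels [4 7 7 5]
Step 6: flows [1->0,2->0,3->0] -> levels [7 6 6 4]
  -> period-2 cycle (repeats step 4); tank 0 never drops to <=2
Tank 0 never reaches <=2 within 15 steps

Answer: -1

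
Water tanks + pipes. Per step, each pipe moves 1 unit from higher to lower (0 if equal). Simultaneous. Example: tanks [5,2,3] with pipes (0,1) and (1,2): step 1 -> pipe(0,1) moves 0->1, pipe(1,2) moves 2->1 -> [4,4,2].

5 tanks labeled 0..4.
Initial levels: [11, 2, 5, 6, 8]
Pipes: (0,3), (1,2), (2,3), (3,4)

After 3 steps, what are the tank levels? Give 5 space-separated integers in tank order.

Step 1: flows [0->3,2->1,3->2,4->3] -> levels [10 3 5 7 7]
Step 2: flows [0->3,2->1,3->2,3=4] -> levels [9 4 5 7 7]
Step 3: flows [0->3,2->1,3->2,3=4] -> levels [8 5 5 7 7]

Answer: 8 5 5 7 7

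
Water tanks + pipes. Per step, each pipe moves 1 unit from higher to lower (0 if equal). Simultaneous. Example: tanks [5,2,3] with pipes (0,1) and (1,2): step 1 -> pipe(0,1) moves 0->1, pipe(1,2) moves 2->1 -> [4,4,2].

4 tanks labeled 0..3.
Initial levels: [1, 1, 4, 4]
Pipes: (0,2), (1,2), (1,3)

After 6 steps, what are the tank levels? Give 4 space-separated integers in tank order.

Step 1: flows [2->0,2->1,3->1] -> levels [2 3 2 3]
Step 2: flows [0=2,1->2,1=3] -> levels [2 2 3 3]
Step 3: flows [2->0,2->1,3->1] -> levels [3 4 1 2]
Step 4: flows [0->2,1->2,1->3] -> levels [2 2 3 3]
  -> period-2 cycle: step 4 state = step 2 state
  -> state at step 6: (6-2) mod 2 = 0, same as step 2 -> [2 2 3 3]

Answer: 2 2 3 3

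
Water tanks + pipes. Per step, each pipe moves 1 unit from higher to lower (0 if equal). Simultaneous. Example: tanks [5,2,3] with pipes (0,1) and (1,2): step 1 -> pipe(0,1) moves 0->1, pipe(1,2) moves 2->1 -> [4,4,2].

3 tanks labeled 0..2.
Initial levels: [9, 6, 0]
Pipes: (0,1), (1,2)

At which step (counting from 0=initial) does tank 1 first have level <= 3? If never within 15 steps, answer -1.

Answer: -1

Derivation:
Step 1: flows [0->1,1->2] -> levels [8 6 1]
Step 2: flows [0->1,1->2] -> levels [7 6 2]
Step 3: flows [0->1,1->2] -> levels [6 6 3]
Step 4: flows [0=1,1->2] -> levels [6 5 4]
Step 5: flows [0->1,1->2] -> levels [5 5 5]
Step 6: flows [0=1,1=2] -> levels [5 5 5]
  -> stable; tank 1 stays at 5 > 3
Tank 1 never reaches <=3 within 15 steps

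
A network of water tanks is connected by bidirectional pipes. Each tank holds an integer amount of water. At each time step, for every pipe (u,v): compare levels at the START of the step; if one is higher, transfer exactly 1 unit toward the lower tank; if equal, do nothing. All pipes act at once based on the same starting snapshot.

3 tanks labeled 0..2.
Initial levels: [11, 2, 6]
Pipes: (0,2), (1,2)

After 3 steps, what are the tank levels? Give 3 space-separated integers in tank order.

Step 1: flows [0->2,2->1] -> levels [10 3 6]
Step 2: flows [0->2,2->1] -> levels [9 4 6]
Step 3: flows [0->2,2->1] -> levels [8 5 6]

Answer: 8 5 6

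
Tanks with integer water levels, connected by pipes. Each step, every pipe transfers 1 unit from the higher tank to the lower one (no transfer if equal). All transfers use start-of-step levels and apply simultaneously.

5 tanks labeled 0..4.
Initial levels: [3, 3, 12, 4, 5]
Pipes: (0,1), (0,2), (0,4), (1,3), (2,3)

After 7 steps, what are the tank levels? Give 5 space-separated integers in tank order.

Answer: 7 4 5 7 4

Derivation:
Step 1: flows [0=1,2->0,4->0,3->1,2->3] -> levels [5 4 10 4 4]
Step 2: flows [0->1,2->0,0->4,1=3,2->3] -> levels [4 5 8 5 5]
Step 3: flows [1->0,2->0,4->0,1=3,2->3] -> levels [7 4 6 6 4]
Step 4: flows [0->1,0->2,0->4,3->1,2=3] -> levels [4 6 7 5 5]
Step 5: flows [1->0,2->0,4->0,1->3,2->3] -> levels [7 4 5 7 4]
Step 6: flows [0->1,0->2,0->4,3->1,3->2] -> levels [4 6 7 5 5]
  -> period-2 cycle: step 6 state = step 4 state
  -> state at step 7: (7-4) mod 2 = 1, same as step 5 -> [7 4 5 7 4]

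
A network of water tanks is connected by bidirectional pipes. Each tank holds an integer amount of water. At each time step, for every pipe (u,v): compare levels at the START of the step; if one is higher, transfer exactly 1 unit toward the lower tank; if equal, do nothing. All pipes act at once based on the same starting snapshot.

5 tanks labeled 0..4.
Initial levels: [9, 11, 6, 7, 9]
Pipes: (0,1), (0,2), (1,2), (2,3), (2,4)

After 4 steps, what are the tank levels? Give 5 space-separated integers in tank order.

Answer: 10 10 6 7 9

Derivation:
Step 1: flows [1->0,0->2,1->2,3->2,4->2] -> levels [9 9 10 6 8]
Step 2: flows [0=1,2->0,2->1,2->3,2->4] -> levels [10 10 6 7 9]
Step 3: flows [0=1,0->2,1->2,3->2,4->2] -> levels [9 9 10 6 8]
  -> period-2 cycle: step 3 state = step 1 state
  -> state at step 4: (4-1) mod 2 = 1, same as step 2 -> [10 10 6 7 9]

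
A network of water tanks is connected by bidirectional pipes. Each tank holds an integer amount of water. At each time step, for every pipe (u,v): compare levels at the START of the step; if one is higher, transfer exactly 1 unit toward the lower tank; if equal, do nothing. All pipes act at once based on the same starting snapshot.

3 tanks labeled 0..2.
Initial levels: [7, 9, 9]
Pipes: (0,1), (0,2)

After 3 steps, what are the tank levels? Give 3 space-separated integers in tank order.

Answer: 9 8 8

Derivation:
Step 1: flows [1->0,2->0] -> levels [9 8 8]
Step 2: flows [0->1,0->2] -> levels [7 9 9]
  -> period-2 cycle: step 2 state = step 0 state
  -> state at step 3: (3-0) mod 2 = 1, same as step 1 -> [9 8 8]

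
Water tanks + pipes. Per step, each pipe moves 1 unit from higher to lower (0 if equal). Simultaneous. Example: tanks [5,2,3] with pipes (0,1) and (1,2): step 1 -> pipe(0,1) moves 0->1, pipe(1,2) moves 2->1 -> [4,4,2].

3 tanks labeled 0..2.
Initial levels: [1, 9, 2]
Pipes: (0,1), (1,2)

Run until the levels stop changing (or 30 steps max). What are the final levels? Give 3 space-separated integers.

Step 1: flows [1->0,1->2] -> levels [2 7 3]
Step 2: flows [1->0,1->2] -> levels [3 5 4]
Step 3: flows [1->0,1->2] -> levels [4 3 5]
Step 4: flows [0->1,2->1] -> levels [3 5 4]
  -> period-2 cycle: step 4 state = step 2 state; never stabilizes
  -> state at step 30: (30-2) mod 2 = 0, same as step 2 -> [3 5 4]

Answer: 3 5 4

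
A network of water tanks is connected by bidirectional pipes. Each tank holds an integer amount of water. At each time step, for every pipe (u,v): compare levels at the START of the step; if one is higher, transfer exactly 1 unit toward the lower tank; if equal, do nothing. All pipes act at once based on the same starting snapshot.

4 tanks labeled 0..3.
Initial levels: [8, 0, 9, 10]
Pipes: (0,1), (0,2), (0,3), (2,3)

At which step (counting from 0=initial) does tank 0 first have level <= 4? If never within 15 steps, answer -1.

Step 1: flows [0->1,2->0,3->0,3->2] -> levels [9 1 9 8]
Step 2: flows [0->1,0=2,0->3,2->3] -> levels [7 2 8 10]
Step 3: flows [0->1,2->0,3->0,3->2] -> levels [8 3 8 8]
Step 4: flows [0->1,0=2,0=3,2=3] -> levels [7 4 8 8]
Step 5: flows [0->1,2->0,3->0,2=3] -> levels [8 5 7 7]
Step 6: flows [0->1,0->2,0->3,2=3] -> levels [5 6 8 8]
Step 7: flows [1->0,2->0,3->0,2=3] -> levels [8 5 7 7]
  -> period-2 cycle (repeats step 5); tank 0 never drops to <=4
Tank 0 never reaches <=4 within 15 steps

Answer: -1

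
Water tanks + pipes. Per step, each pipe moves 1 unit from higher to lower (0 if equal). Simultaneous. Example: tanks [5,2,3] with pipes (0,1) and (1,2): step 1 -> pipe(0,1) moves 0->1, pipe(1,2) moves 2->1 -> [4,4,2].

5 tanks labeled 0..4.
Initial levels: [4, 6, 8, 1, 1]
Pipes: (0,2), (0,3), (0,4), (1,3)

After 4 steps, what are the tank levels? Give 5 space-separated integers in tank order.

Answer: 3 3 5 5 4

Derivation:
Step 1: flows [2->0,0->3,0->4,1->3] -> levels [3 5 7 3 2]
Step 2: flows [2->0,0=3,0->4,1->3] -> levels [3 4 6 4 3]
Step 3: flows [2->0,3->0,0=4,1=3] -> levels [5 4 5 3 3]
Step 4: flows [0=2,0->3,0->4,1->3] -> levels [3 3 5 5 4]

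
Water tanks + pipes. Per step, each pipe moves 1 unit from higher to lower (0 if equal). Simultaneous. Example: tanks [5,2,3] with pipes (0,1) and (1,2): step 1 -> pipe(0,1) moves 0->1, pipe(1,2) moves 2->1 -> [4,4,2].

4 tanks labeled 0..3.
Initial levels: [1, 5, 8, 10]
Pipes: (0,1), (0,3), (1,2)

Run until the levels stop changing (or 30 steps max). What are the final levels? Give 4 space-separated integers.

Answer: 7 5 6 6

Derivation:
Step 1: flows [1->0,3->0,2->1] -> levels [3 5 7 9]
Step 2: flows [1->0,3->0,2->1] -> levels [5 5 6 8]
Step 3: flows [0=1,3->0,2->1] -> levels [6 6 5 7]
Step 4: flows [0=1,3->0,1->2] -> levels [7 5 6 6]
Step 5: flows [0->1,0->3,2->1] -> levels [5 7 5 7]
Step 6: flows [1->0,3->0,1->2] -> levels [7 5 6 6]
  -> period-2 cycle: step 6 state = step 4 state; never stabilizes
  -> state at step 30: (30-4) mod 2 = 0, same as step 4 -> [7 5 6 6]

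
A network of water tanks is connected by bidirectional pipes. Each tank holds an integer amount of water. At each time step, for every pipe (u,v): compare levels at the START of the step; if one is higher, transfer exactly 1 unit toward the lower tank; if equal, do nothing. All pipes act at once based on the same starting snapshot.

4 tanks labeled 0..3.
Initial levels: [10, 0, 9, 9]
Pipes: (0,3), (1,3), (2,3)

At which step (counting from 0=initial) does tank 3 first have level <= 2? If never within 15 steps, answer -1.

Step 1: flows [0->3,3->1,2=3] -> levels [9 1 9 9]
Step 2: flows [0=3,3->1,2=3] -> levels [9 2 9 8]
Step 3: flows [0->3,3->1,2->3] -> levels [8 3 8 9]
Step 4: flows [3->0,3->1,3->2] -> levels [9 4 9 6]
Step 5: flows [0->3,3->1,2->3] -> levels [8 5 8 7]
Step 6: flows [0->3,3->1,2->3] -> levels [7 6 7 8]
Step 7: flows [3->0,3->1,3->2] -> levels [8 7 8 5]
Step 8: flows [0->3,1->3,2->3] -> levels [7 6 7 8]
  -> period-2 cycle (repeats step 6); tank 3 never drops to <=2
Tank 3 never reaches <=2 within 15 steps

Answer: -1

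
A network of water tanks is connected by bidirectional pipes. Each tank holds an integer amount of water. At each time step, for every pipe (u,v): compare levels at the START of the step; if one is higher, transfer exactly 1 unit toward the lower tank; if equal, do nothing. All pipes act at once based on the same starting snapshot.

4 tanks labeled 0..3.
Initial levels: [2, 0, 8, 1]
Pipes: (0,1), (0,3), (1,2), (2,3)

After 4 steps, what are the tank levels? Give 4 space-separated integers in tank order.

Step 1: flows [0->1,0->3,2->1,2->3] -> levels [0 2 6 3]
Step 2: flows [1->0,3->0,2->1,2->3] -> levels [2 2 4 3]
Step 3: flows [0=1,3->0,2->1,2->3] -> levels [3 3 2 3]
Step 4: flows [0=1,0=3,1->2,3->2] -> levels [3 2 4 2]

Answer: 3 2 4 2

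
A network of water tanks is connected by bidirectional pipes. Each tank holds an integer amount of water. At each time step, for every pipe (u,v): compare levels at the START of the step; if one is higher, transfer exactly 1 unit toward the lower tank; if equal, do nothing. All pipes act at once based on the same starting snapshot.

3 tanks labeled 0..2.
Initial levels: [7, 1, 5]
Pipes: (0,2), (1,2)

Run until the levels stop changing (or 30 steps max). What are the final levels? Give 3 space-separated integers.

Answer: 4 4 5

Derivation:
Step 1: flows [0->2,2->1] -> levels [6 2 5]
Step 2: flows [0->2,2->1] -> levels [5 3 5]
Step 3: flows [0=2,2->1] -> levels [5 4 4]
Step 4: flows [0->2,1=2] -> levels [4 4 5]
Step 5: flows [2->0,2->1] -> levels [5 5 3]
Step 6: flows [0->2,1->2] -> levels [4 4 5]
  -> period-2 cycle: step 6 state = step 4 state; never stabilizes
  -> state at step 30: (30-4) mod 2 = 0, same as step 4 -> [4 4 5]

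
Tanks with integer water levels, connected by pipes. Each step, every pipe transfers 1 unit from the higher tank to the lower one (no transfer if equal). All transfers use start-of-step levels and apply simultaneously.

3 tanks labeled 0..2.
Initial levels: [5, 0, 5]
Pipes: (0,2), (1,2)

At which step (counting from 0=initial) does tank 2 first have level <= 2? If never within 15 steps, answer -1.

Answer: 5

Derivation:
Step 1: flows [0=2,2->1] -> levels [5 1 4]
Step 2: flows [0->2,2->1] -> levels [4 2 4]
Step 3: flows [0=2,2->1] -> levels [4 3 3]
Step 4: flows [0->2,1=2] -> levels [3 3 4]
Step 5: flows [2->0,2->1] -> levels [4 4 2]
Tank 2 first reaches <=2 at step 5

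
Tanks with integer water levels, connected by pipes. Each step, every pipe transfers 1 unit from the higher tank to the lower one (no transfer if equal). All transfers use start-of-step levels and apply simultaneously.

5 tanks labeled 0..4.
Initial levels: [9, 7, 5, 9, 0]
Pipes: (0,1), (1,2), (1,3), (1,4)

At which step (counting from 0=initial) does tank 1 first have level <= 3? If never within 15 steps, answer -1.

Step 1: flows [0->1,1->2,3->1,1->4] -> levels [8 7 6 8 1]
Step 2: flows [0->1,1->2,3->1,1->4] -> levels [7 7 7 7 2]
Step 3: flows [0=1,1=2,1=3,1->4] -> levels [7 6 7 7 3]
Step 4: flows [0->1,2->1,3->1,1->4] -> levels [6 8 6 6 4]
Step 5: flows [1->0,1->2,1->3,1->4] -> levels [7 4 7 7 5]
Step 6: flows [0->1,2->1,3->1,4->1] -> levels [6 8 6 6 4]
  -> period-2 cycle (repeats step 4); tank 1 never drops to <=3
Tank 1 never reaches <=3 within 15 steps

Answer: -1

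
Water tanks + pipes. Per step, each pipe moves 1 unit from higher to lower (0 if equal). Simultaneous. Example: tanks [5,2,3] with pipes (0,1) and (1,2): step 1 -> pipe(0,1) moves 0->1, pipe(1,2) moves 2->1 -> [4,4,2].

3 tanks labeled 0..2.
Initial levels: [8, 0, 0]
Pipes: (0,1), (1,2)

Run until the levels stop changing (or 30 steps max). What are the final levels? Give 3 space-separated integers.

Step 1: flows [0->1,1=2] -> levels [7 1 0]
Step 2: flows [0->1,1->2] -> levels [6 1 1]
Step 3: flows [0->1,1=2] -> levels [5 2 1]
Step 4: flows [0->1,1->2] -> levels [4 2 2]
Step 5: flows [0->1,1=2] -> levels [3 3 2]
Step 6: flows [0=1,1->2] -> levels [3 2 3]
Step 7: flows [0->1,2->1] -> levels [2 4 2]
Step 8: flows [1->0,1->2] -> levels [3 2 3]
  -> period-2 cycle: step 8 state = step 6 state; never stabilizes
  -> state at step 30: (30-6) mod 2 = 0, same as step 6 -> [3 2 3]

Answer: 3 2 3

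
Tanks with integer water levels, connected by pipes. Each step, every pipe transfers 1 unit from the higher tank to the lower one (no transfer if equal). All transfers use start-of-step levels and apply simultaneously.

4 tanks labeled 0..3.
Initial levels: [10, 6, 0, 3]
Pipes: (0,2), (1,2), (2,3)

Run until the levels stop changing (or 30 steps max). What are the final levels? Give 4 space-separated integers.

Step 1: flows [0->2,1->2,3->2] -> levels [9 5 3 2]
Step 2: flows [0->2,1->2,2->3] -> levels [8 4 4 3]
Step 3: flows [0->2,1=2,2->3] -> levels [7 4 4 4]
Step 4: flows [0->2,1=2,2=3] -> levels [6 4 5 4]
Step 5: flows [0->2,2->1,2->3] -> levels [5 5 4 5]
Step 6: flows [0->2,1->2,3->2] -> levels [4 4 7 4]
Step 7: flows [2->0,2->1,2->3] -> levels [5 5 4 5]
  -> period-2 cycle: step 7 state = step 5 state; never stabilizes
  -> state at step 30: (30-5) mod 2 = 1, same as step 6 -> [4 4 7 4]

Answer: 4 4 7 4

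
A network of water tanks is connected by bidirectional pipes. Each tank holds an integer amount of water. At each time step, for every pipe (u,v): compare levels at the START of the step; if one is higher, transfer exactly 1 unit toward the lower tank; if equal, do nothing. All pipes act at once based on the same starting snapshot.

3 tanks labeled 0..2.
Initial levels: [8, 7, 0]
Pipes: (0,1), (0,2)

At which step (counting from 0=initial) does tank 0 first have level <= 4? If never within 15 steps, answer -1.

Answer: -1

Derivation:
Step 1: flows [0->1,0->2] -> levels [6 8 1]
Step 2: flows [1->0,0->2] -> levels [6 7 2]
Step 3: flows [1->0,0->2] -> levels [6 6 3]
Step 4: flows [0=1,0->2] -> levels [5 6 4]
Step 5: flows [1->0,0->2] -> levels [5 5 5]
Step 6: flows [0=1,0=2] -> levels [5 5 5]
  -> stable; tank 0 stays at 5 > 4
Tank 0 never reaches <=4 within 15 steps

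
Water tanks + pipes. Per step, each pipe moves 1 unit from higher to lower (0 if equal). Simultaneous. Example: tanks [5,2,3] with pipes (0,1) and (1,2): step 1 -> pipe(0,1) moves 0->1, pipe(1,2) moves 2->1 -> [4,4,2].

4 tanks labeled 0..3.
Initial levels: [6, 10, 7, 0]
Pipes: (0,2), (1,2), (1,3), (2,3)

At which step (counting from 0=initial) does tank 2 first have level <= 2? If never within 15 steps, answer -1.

Step 1: flows [2->0,1->2,1->3,2->3] -> levels [7 8 6 2]
Step 2: flows [0->2,1->2,1->3,2->3] -> levels [6 6 7 4]
Step 3: flows [2->0,2->1,1->3,2->3] -> levels [7 6 4 6]
Step 4: flows [0->2,1->2,1=3,3->2] -> levels [6 5 7 5]
Step 5: flows [2->0,2->1,1=3,2->3] -> levels [7 6 4 6]
  -> period-2 cycle (repeats step 3); tank 2 never drops to <=2
Tank 2 never reaches <=2 within 15 steps

Answer: -1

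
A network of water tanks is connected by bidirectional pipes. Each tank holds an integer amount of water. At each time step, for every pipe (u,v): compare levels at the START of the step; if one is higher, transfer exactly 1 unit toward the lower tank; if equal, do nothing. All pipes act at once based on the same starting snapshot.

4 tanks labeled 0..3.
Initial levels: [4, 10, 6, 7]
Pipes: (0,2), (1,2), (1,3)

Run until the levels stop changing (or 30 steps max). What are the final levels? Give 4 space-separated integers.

Step 1: flows [2->0,1->2,1->3] -> levels [5 8 6 8]
Step 2: flows [2->0,1->2,1=3] -> levels [6 7 6 8]
Step 3: flows [0=2,1->2,3->1] -> levels [6 7 7 7]
Step 4: flows [2->0,1=2,1=3] -> levels [7 7 6 7]
Step 5: flows [0->2,1->2,1=3] -> levels [6 6 8 7]
Step 6: flows [2->0,2->1,3->1] -> levels [7 8 6 6]
Step 7: flows [0->2,1->2,1->3] -> levels [6 6 8 7]
  -> period-2 cycle: step 7 state = step 5 state; never stabilizes
  -> state at step 30: (30-5) mod 2 = 1, same as step 6 -> [7 8 6 6]

Answer: 7 8 6 6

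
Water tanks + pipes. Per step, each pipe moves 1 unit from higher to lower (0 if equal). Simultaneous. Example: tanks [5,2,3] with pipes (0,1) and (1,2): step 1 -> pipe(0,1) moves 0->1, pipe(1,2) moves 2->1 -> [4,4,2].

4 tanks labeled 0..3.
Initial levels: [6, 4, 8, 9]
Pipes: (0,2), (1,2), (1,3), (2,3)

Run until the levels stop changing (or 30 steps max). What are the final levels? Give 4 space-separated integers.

Step 1: flows [2->0,2->1,3->1,3->2] -> levels [7 6 7 7]
Step 2: flows [0=2,2->1,3->1,2=3] -> levels [7 8 6 6]
Step 3: flows [0->2,1->2,1->3,2=3] -> levels [6 6 8 7]
Step 4: flows [2->0,2->1,3->1,2->3] -> levels [7 8 5 7]
Step 5: flows [0->2,1->2,1->3,3->2] -> levels [6 6 8 7]
  -> period-2 cycle: step 5 state = step 3 state; never stabilizes
  -> state at step 30: (30-3) mod 2 = 1, same as step 4 -> [7 8 5 7]

Answer: 7 8 5 7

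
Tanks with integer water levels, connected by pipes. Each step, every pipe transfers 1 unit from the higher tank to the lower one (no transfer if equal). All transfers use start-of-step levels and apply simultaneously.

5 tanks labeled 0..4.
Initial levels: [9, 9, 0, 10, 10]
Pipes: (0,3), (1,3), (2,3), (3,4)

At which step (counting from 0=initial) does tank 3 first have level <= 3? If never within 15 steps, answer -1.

Answer: -1

Derivation:
Step 1: flows [3->0,3->1,3->2,3=4] -> levels [10 10 1 7 10]
Step 2: flows [0->3,1->3,3->2,4->3] -> levels [9 9 2 9 9]
Step 3: flows [0=3,1=3,3->2,3=4] -> levels [9 9 3 8 9]
Step 4: flows [0->3,1->3,3->2,4->3] -> levels [8 8 4 10 8]
Step 5: flows [3->0,3->1,3->2,3->4] -> levels [9 9 5 6 9]
Step 6: flows [0->3,1->3,3->2,4->3] -> levels [8 8 6 8 8]
Step 7: flows [0=3,1=3,3->2,3=4] -> levels [8 8 7 7 8]
Step 8: flows [0->3,1->3,2=3,4->3] -> levels [7 7 7 10 7]
Step 9: flows [3->0,3->1,3->2,3->4] -> levels [8 8 8 6 8]
Step 10: flows [0->3,1->3,2->3,4->3] -> levels [7 7 7 10 7]
  -> period-2 cycle (repeats step 8); tank 3 never drops to <=3
Tank 3 never reaches <=3 within 15 steps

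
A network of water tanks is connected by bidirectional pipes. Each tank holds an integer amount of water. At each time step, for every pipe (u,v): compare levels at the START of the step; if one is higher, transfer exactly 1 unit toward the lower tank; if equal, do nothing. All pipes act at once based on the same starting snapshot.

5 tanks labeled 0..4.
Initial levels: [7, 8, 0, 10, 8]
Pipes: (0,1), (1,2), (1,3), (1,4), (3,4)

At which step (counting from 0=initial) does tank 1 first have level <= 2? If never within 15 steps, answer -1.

Answer: -1

Derivation:
Step 1: flows [1->0,1->2,3->1,1=4,3->4] -> levels [8 7 1 8 9]
Step 2: flows [0->1,1->2,3->1,4->1,4->3] -> levels [7 9 2 8 7]
Step 3: flows [1->0,1->2,1->3,1->4,3->4] -> levels [8 5 3 8 9]
Step 4: flows [0->1,1->2,3->1,4->1,4->3] -> levels [7 7 4 8 7]
Step 5: flows [0=1,1->2,3->1,1=4,3->4] -> levels [7 7 5 6 8]
Step 6: flows [0=1,1->2,1->3,4->1,4->3] -> levels [7 6 6 8 6]
Step 7: flows [0->1,1=2,3->1,1=4,3->4] -> levels [6 8 6 6 7]
Step 8: flows [1->0,1->2,1->3,1->4,4->3] -> levels [7 4 7 8 7]
Step 9: flows [0->1,2->1,3->1,4->1,3->4] -> levels [6 8 6 6 7]
  -> period-2 cycle (repeats step 7); tank 1 never drops to <=2
Tank 1 never reaches <=2 within 15 steps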